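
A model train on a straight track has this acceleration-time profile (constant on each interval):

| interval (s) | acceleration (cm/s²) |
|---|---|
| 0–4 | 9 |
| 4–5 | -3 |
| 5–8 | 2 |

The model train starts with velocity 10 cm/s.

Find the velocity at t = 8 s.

Δv equals the area under the a-t graph; then v = v₀ + Δv.
0–4 s: 9 × 4 = 36 cm/s
4–5 s: -3 × 1 = -3 cm/s
5–8 s: 2 × 3 = 6 cm/s
Δv = 39 cm/s, so v(8) = 10 + (39) = 49 cm/s.

49 cm/s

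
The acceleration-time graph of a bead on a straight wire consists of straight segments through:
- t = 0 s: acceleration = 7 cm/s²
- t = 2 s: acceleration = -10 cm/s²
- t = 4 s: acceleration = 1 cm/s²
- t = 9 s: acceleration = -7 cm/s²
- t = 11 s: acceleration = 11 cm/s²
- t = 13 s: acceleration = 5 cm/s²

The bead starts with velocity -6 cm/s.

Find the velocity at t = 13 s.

Δv equals the area under the a-t graph; then v = v₀ + Δv.
0–2 s: ½(7 + -10)(2) = -3 cm/s
2–4 s: ½(-10 + 1)(2) = -9 cm/s
4–9 s: ½(1 + -7)(5) = -15 cm/s
9–11 s: ½(-7 + 11)(2) = 4 cm/s
11–13 s: ½(11 + 5)(2) = 16 cm/s
Δv = -7 cm/s, so v(13) = -6 + (-7) = -13 cm/s.

-13 cm/s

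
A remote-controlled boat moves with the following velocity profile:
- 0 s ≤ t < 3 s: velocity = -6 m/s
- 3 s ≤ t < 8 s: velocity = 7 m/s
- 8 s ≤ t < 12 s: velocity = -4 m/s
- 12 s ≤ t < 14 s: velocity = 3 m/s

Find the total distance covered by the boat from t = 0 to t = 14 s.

75 m

Total distance travelled is ∫|v| dt — sum the magnitudes of each area piece.
0–3 s: |-6| × 3 = 18 m
3–8 s: |7| × 5 = 35 m
8–12 s: |-4| × 4 = 16 m
12–14 s: |3| × 2 = 6 m
Total distance = 75 m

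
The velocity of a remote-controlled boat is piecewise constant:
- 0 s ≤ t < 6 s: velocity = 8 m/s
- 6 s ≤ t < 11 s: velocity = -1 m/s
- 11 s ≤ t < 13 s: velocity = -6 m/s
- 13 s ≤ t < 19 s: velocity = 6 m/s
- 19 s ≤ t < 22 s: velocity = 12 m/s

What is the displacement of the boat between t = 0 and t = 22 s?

103 m

Displacement is the signed area under the v-t curve.
0–6 s: 8 × 6 = 48 m
6–11 s: -1 × 5 = -5 m
11–13 s: -6 × 2 = -12 m
13–19 s: 6 × 6 = 36 m
19–22 s: 12 × 3 = 36 m
Net displacement = 103 m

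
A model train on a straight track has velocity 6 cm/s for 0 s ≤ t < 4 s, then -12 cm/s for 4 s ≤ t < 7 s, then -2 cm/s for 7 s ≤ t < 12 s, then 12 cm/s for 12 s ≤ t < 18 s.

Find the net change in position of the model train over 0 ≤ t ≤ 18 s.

Displacement is the signed area under the v-t curve.
0–4 s: 6 × 4 = 24 cm
4–7 s: -12 × 3 = -36 cm
7–12 s: -2 × 5 = -10 cm
12–18 s: 12 × 6 = 72 cm
Net displacement = 50 cm

50 cm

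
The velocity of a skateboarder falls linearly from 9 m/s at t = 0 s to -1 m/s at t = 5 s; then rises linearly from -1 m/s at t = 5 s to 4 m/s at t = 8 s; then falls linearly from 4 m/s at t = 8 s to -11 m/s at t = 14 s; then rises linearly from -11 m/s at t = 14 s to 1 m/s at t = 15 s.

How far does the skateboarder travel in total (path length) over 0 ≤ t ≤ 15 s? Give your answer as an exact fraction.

697/12 m

Distance (not displacement) is the total path length: add the absolute areas under v-t.
0–5 s: v = 0 at t = 4.5 s; triangle areas 20.25 + 0.25 = 20.5 m
5–8 s: v = 0 at t = 5.6 s; triangle areas 0.3 + 4.8 = 5.1 m
8–14 s: v = 0 at t = 9.6 s; triangle areas 3.2 + 24.2 = 27.4 m
14–15 s: v = 0 at t = 179/12 s; triangle areas 121/24 + 1/24 = 61/12 m
Total distance = 697/12 m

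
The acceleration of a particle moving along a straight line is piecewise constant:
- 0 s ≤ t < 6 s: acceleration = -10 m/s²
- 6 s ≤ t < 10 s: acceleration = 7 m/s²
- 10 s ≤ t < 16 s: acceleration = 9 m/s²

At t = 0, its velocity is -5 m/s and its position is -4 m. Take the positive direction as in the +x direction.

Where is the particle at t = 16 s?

-478 m

On each constant-a segment, Δv = aΔt and Δx = v₀Δt + ½aΔt²; chain segment to segment.
0–6 s: v starts -5 m/s; Δx = -5·6 + ½·-10·6² = -210 m; v ends -65 m/s.
6–10 s: v starts -65 m/s; Δx = -65·4 + ½·7·4² = -204 m; v ends -37 m/s.
10–16 s: v starts -37 m/s; Δx = -37·6 + ½·9·6² = -60 m; v ends 17 m/s.
x(16) = -4 + Σ Δx = -478 m.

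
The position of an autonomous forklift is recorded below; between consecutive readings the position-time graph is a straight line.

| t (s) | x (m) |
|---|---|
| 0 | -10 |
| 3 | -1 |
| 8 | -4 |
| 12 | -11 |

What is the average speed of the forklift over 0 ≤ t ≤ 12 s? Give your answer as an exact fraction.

Average speed = (total path length)/(elapsed time); on a piecewise-linear x-t graph the path length is Σ|Δx|.
0–3 s: |Δx| = |-1 − -10| = 9 m
3–8 s: |Δx| = |-4 − -1| = 3 m
8–12 s: |Δx| = |-11 − -4| = 7 m
Total path = 19 m; average speed = 19/12 = 19/12 m/s.

19/12 m/s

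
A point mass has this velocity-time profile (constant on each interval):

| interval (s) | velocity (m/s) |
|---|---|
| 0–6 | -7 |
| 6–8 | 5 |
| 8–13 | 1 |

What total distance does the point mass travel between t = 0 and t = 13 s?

Distance (not displacement) is the total path length: add the absolute areas under v-t.
0–6 s: |-7| × 6 = 42 m
6–8 s: |5| × 2 = 10 m
8–13 s: |1| × 5 = 5 m
Total distance = 57 m

57 m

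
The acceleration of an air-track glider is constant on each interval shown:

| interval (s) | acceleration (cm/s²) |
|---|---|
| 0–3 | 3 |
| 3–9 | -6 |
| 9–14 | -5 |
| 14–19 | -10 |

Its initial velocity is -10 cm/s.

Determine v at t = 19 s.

-112 cm/s

Δv equals the area under the a-t graph; then v = v₀ + Δv.
0–3 s: 3 × 3 = 9 cm/s
3–9 s: -6 × 6 = -36 cm/s
9–14 s: -5 × 5 = -25 cm/s
14–19 s: -10 × 5 = -50 cm/s
Δv = -102 cm/s, so v(19) = -10 + (-102) = -112 cm/s.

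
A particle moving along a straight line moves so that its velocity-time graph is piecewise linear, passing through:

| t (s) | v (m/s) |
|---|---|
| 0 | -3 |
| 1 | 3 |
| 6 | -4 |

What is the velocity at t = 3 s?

On 1–6 s the graph is linear from 3 to -4 m/s: v(3) = 3 + (-4 − 3)·(3 − 1)/(6 − 1) = 0.2 m/s.

0.2 m/s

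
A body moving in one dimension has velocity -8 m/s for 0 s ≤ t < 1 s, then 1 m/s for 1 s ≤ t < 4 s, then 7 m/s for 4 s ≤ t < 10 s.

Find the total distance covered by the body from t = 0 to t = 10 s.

Distance (not displacement) is the total path length: add the absolute areas under v-t.
0–1 s: |-8| × 1 = 8 m
1–4 s: |1| × 3 = 3 m
4–10 s: |7| × 6 = 42 m
Total distance = 53 m

53 m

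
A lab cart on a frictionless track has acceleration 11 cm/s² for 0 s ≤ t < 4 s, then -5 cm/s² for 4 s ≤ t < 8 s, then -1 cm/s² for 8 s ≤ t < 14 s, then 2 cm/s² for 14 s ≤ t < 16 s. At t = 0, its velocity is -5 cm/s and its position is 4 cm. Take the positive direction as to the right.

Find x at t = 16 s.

314 cm

On each constant-a segment, Δv = aΔt and Δx = v₀Δt + ½aΔt²; chain segment to segment.
0–4 s: v starts -5 cm/s; Δx = -5·4 + ½·11·4² = 68 cm; v ends 39 cm/s.
4–8 s: v starts 39 cm/s; Δx = 39·4 + ½·-5·4² = 116 cm; v ends 19 cm/s.
8–14 s: v starts 19 cm/s; Δx = 19·6 + ½·-1·6² = 96 cm; v ends 13 cm/s.
14–16 s: v starts 13 cm/s; Δx = 13·2 + ½·2·2² = 30 cm; v ends 17 cm/s.
x(16) = 4 + Σ Δx = 314 cm.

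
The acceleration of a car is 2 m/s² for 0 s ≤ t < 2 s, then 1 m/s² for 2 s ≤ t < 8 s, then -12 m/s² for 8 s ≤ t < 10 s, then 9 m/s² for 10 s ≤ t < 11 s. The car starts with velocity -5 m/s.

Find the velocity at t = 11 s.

Δv equals the area under the a-t graph; then v = v₀ + Δv.
0–2 s: 2 × 2 = 4 m/s
2–8 s: 1 × 6 = 6 m/s
8–10 s: -12 × 2 = -24 m/s
10–11 s: 9 × 1 = 9 m/s
Δv = -5 m/s, so v(11) = -5 + (-5) = -10 m/s.

-10 m/s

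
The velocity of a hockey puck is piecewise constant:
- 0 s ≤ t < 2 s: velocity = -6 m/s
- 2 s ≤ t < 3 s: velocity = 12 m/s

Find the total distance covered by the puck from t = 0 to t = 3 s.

Total distance travelled is ∫|v| dt — sum the magnitudes of each area piece.
0–2 s: |-6| × 2 = 12 m
2–3 s: |12| × 1 = 12 m
Total distance = 24 m

24 m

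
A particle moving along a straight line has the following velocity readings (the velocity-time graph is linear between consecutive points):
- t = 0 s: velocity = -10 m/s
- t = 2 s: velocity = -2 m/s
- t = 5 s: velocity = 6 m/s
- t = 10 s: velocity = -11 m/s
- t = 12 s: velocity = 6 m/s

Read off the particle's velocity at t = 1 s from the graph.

On 0–2 s the graph is linear from -10 to -2 m/s: v(1) = -10 + (-2 − -10)·(1 − 0)/(2 − 0) = -6 m/s.

-6 m/s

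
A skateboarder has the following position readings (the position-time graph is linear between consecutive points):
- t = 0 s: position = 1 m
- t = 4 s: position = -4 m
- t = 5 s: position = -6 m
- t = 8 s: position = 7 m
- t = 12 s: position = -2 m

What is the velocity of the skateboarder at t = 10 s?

-2.25 m/s

Velocity is the slope of the x-t graph on 8–12 s: (-2 − 7)/(12 − 8) = -2.25 m/s.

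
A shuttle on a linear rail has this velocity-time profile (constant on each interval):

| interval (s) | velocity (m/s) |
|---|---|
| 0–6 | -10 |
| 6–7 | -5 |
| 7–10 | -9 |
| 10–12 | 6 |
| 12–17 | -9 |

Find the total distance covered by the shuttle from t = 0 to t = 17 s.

Distance (not displacement) is the total path length: add the absolute areas under v-t.
0–6 s: |-10| × 6 = 60 m
6–7 s: |-5| × 1 = 5 m
7–10 s: |-9| × 3 = 27 m
10–12 s: |6| × 2 = 12 m
12–17 s: |-9| × 5 = 45 m
Total distance = 149 m

149 m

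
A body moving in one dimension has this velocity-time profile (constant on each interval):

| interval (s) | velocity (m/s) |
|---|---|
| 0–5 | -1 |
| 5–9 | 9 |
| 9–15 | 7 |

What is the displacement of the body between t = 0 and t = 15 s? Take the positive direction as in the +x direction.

73 m

Net displacement equals the area under the velocity-time graph (areas below the axis count negative).
0–5 s: -1 × 5 = -5 m
5–9 s: 9 × 4 = 36 m
9–15 s: 7 × 6 = 42 m
Net displacement = 73 m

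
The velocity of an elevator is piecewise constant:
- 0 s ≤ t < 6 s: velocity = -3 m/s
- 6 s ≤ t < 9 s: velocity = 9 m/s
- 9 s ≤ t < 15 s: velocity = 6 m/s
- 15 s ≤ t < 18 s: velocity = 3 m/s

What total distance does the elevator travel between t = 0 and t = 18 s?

90 m

Total distance travelled is ∫|v| dt — sum the magnitudes of each area piece.
0–6 s: |-3| × 6 = 18 m
6–9 s: |9| × 3 = 27 m
9–15 s: |6| × 6 = 36 m
15–18 s: |3| × 3 = 9 m
Total distance = 90 m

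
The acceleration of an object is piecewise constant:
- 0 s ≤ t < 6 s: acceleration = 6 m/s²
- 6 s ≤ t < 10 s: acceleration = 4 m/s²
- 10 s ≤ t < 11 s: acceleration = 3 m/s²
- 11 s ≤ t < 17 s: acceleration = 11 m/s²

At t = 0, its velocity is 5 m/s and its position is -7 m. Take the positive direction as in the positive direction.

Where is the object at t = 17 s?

On each constant-a segment, Δv = aΔt and Δx = v₀Δt + ½aΔt²; chain segment to segment.
0–6 s: v starts 5 m/s; Δx = 5·6 + ½·6·6² = 138 m; v ends 41 m/s.
6–10 s: v starts 41 m/s; Δx = 41·4 + ½·4·4² = 196 m; v ends 57 m/s.
10–11 s: v starts 57 m/s; Δx = 57·1 + ½·3·1² = 58.5 m; v ends 60 m/s.
11–17 s: v starts 60 m/s; Δx = 60·6 + ½·11·6² = 558 m; v ends 126 m/s.
x(17) = -7 + Σ Δx = 943.5 m.

943.5 m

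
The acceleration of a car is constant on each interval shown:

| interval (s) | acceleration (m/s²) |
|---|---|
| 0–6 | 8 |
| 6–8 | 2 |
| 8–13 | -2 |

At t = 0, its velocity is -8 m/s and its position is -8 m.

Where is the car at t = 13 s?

367 m

On each constant-a segment, Δv = aΔt and Δx = v₀Δt + ½aΔt²; chain segment to segment.
0–6 s: v starts -8 m/s; Δx = -8·6 + ½·8·6² = 96 m; v ends 40 m/s.
6–8 s: v starts 40 m/s; Δx = 40·2 + ½·2·2² = 84 m; v ends 44 m/s.
8–13 s: v starts 44 m/s; Δx = 44·5 + ½·-2·5² = 195 m; v ends 34 m/s.
x(13) = -8 + Σ Δx = 367 m.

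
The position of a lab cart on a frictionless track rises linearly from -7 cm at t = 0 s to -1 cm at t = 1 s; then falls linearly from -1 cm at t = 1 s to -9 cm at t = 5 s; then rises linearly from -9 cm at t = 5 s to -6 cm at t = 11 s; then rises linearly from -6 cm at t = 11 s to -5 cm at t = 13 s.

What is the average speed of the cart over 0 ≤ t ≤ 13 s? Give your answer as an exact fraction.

18/13 cm/s

Average speed = (total path length)/(elapsed time); on a piecewise-linear x-t graph the path length is Σ|Δx|.
0–1 s: |Δx| = |-1 − -7| = 6 cm
1–5 s: |Δx| = |-9 − -1| = 8 cm
5–11 s: |Δx| = |-6 − -9| = 3 cm
11–13 s: |Δx| = |-5 − -6| = 1 cm
Total path = 18 cm; average speed = 18/13 = 18/13 cm/s.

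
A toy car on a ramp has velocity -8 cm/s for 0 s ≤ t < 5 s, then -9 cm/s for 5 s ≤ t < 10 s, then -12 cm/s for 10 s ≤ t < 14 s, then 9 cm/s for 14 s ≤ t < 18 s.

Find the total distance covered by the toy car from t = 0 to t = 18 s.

Distance (not displacement) is the total path length: add the absolute areas under v-t.
0–5 s: |-8| × 5 = 40 cm
5–10 s: |-9| × 5 = 45 cm
10–14 s: |-12| × 4 = 48 cm
14–18 s: |9| × 4 = 36 cm
Total distance = 169 cm

169 cm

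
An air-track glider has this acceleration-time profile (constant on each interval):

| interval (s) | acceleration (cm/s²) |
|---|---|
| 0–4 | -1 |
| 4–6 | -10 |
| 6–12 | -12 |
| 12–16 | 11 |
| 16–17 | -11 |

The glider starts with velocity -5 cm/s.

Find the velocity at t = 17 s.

Δv equals the area under the a-t graph; then v = v₀ + Δv.
0–4 s: -1 × 4 = -4 cm/s
4–6 s: -10 × 2 = -20 cm/s
6–12 s: -12 × 6 = -72 cm/s
12–16 s: 11 × 4 = 44 cm/s
16–17 s: -11 × 1 = -11 cm/s
Δv = -63 cm/s, so v(17) = -5 + (-63) = -68 cm/s.

-68 cm/s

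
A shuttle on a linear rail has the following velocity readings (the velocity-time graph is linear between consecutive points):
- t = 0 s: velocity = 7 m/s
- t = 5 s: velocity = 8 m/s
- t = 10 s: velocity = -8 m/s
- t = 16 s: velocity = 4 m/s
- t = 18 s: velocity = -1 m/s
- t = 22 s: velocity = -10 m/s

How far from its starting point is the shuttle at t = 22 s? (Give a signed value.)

Net displacement equals the area under the velocity-time graph (areas below the axis count negative).
0–5 s: ½(7 + 8)(5) = 37.5 m
5–10 s: ½(8 + -8)(5) = 0 m
10–16 s: ½(-8 + 4)(6) = -12 m
16–18 s: ½(4 + -1)(2) = 3 m
18–22 s: ½(-1 + -10)(4) = -22 m
Net displacement = 6.5 m

6.5 m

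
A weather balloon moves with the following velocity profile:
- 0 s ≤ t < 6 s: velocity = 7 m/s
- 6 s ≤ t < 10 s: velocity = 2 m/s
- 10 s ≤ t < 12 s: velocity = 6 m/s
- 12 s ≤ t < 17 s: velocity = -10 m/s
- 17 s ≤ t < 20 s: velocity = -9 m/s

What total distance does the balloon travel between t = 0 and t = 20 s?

Total distance travelled is ∫|v| dt — sum the magnitudes of each area piece.
0–6 s: |7| × 6 = 42 m
6–10 s: |2| × 4 = 8 m
10–12 s: |6| × 2 = 12 m
12–17 s: |-10| × 5 = 50 m
17–20 s: |-9| × 3 = 27 m
Total distance = 139 m

139 m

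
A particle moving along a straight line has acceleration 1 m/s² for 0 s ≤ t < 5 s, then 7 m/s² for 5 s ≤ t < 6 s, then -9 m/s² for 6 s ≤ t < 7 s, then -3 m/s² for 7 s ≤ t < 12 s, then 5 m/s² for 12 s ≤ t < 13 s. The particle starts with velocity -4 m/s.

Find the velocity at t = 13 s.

-11 m/s

Δv equals the area under the a-t graph; then v = v₀ + Δv.
0–5 s: 1 × 5 = 5 m/s
5–6 s: 7 × 1 = 7 m/s
6–7 s: -9 × 1 = -9 m/s
7–12 s: -3 × 5 = -15 m/s
12–13 s: 5 × 1 = 5 m/s
Δv = -7 m/s, so v(13) = -4 + (-7) = -11 m/s.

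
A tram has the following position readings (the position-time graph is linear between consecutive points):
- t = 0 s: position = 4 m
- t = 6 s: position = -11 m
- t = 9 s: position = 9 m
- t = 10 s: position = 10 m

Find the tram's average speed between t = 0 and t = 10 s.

Average speed = (total path length)/(elapsed time); on a piecewise-linear x-t graph the path length is Σ|Δx|.
0–6 s: |Δx| = |-11 − 4| = 15 m
6–9 s: |Δx| = |9 − -11| = 20 m
9–10 s: |Δx| = |10 − 9| = 1 m
Total path = 36 m; average speed = 36/10 = 3.6 m/s.

3.6 m/s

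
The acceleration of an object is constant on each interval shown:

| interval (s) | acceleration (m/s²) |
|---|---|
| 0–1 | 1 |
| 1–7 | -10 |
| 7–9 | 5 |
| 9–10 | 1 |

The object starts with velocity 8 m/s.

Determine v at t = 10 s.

Δv equals the area under the a-t graph; then v = v₀ + Δv.
0–1 s: 1 × 1 = 1 m/s
1–7 s: -10 × 6 = -60 m/s
7–9 s: 5 × 2 = 10 m/s
9–10 s: 1 × 1 = 1 m/s
Δv = -48 m/s, so v(10) = 8 + (-48) = -40 m/s.

-40 m/s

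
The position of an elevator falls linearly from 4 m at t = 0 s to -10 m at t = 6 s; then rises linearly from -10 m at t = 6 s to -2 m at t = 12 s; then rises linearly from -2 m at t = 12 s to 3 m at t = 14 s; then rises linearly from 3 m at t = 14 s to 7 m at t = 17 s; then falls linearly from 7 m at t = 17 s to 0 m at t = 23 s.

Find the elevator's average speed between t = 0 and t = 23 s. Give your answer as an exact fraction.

Average speed = (total path length)/(elapsed time); on a piecewise-linear x-t graph the path length is Σ|Δx|.
0–6 s: |Δx| = |-10 − 4| = 14 m
6–12 s: |Δx| = |-2 − -10| = 8 m
12–14 s: |Δx| = |3 − -2| = 5 m
14–17 s: |Δx| = |7 − 3| = 4 m
17–23 s: |Δx| = |0 − 7| = 7 m
Total path = 38 m; average speed = 38/23 = 38/23 m/s.

38/23 m/s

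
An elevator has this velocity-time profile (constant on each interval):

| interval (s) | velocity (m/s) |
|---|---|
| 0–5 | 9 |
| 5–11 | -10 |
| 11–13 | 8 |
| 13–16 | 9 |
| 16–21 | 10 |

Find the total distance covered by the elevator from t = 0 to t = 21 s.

198 m

Total distance travelled is ∫|v| dt — sum the magnitudes of each area piece.
0–5 s: |9| × 5 = 45 m
5–11 s: |-10| × 6 = 60 m
11–13 s: |8| × 2 = 16 m
13–16 s: |9| × 3 = 27 m
16–21 s: |10| × 5 = 50 m
Total distance = 198 m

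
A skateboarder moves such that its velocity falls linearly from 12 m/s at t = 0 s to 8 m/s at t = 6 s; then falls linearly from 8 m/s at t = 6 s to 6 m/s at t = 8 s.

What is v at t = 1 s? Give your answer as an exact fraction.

34/3 m/s

On 0–6 s the graph is linear from 12 to 8 m/s: v(1) = 12 + (8 − 12)·(1 − 0)/(6 − 0) = 34/3 m/s.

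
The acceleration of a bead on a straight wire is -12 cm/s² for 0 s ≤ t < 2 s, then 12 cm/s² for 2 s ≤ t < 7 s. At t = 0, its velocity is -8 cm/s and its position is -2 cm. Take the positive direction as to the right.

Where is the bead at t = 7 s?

On each constant-a segment, Δv = aΔt and Δx = v₀Δt + ½aΔt²; chain segment to segment.
0–2 s: v starts -8 cm/s; Δx = -8·2 + ½·-12·2² = -40 cm; v ends -32 cm/s.
2–7 s: v starts -32 cm/s; Δx = -32·5 + ½·12·5² = -10 cm; v ends 28 cm/s.
x(7) = -2 + Σ Δx = -52 cm.

-52 cm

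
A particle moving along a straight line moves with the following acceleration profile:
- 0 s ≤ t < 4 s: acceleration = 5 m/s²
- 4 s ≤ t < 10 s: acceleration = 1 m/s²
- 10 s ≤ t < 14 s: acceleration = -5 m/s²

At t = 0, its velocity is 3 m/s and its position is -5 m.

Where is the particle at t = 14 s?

On each constant-a segment, Δv = aΔt and Δx = v₀Δt + ½aΔt²; chain segment to segment.
0–4 s: v starts 3 m/s; Δx = 3·4 + ½·5·4² = 52 m; v ends 23 m/s.
4–10 s: v starts 23 m/s; Δx = 23·6 + ½·1·6² = 156 m; v ends 29 m/s.
10–14 s: v starts 29 m/s; Δx = 29·4 + ½·-5·4² = 76 m; v ends 9 m/s.
x(14) = -5 + Σ Δx = 279 m.

279 m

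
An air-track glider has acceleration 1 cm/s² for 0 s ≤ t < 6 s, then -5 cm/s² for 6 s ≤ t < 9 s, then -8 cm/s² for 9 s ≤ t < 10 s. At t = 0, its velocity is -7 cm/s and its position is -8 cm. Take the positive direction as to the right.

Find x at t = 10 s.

-77.5 cm

On each constant-a segment, Δv = aΔt and Δx = v₀Δt + ½aΔt²; chain segment to segment.
0–6 s: v starts -7 cm/s; Δx = -7·6 + ½·1·6² = -24 cm; v ends -1 cm/s.
6–9 s: v starts -1 cm/s; Δx = -1·3 + ½·-5·3² = -25.5 cm; v ends -16 cm/s.
9–10 s: v starts -16 cm/s; Δx = -16·1 + ½·-8·1² = -20 cm; v ends -24 cm/s.
x(10) = -8 + Σ Δx = -77.5 cm.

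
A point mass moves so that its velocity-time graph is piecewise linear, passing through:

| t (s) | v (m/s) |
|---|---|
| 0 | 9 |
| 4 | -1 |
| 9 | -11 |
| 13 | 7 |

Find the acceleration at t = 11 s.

4.5 m/s²

Acceleration is the slope of the v-t graph on 9–13 s: (7 − -11)/(13 − 9) = 4.5 m/s².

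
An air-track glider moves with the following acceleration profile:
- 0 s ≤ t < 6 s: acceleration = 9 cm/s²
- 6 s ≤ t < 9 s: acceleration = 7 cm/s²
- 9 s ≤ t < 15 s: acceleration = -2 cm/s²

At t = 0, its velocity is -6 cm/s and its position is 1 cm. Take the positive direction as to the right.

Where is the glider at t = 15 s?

680.5 cm

On each constant-a segment, Δv = aΔt and Δx = v₀Δt + ½aΔt²; chain segment to segment.
0–6 s: v starts -6 cm/s; Δx = -6·6 + ½·9·6² = 126 cm; v ends 48 cm/s.
6–9 s: v starts 48 cm/s; Δx = 48·3 + ½·7·3² = 175.5 cm; v ends 69 cm/s.
9–15 s: v starts 69 cm/s; Δx = 69·6 + ½·-2·6² = 378 cm; v ends 57 cm/s.
x(15) = 1 + Σ Δx = 680.5 cm.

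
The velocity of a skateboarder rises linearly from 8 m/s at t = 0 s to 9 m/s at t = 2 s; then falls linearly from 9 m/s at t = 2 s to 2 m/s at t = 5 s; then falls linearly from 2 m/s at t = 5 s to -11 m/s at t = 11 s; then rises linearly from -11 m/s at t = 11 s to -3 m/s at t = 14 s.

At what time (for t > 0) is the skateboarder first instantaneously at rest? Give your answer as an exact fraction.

t = 77/13 s

v changes sign on 5–11 s (from 2 to -11); the graph is linear there, so v = 0 at t = 5 + (-2)·(11 − 5)/(-11 − 2) = 77/13 s.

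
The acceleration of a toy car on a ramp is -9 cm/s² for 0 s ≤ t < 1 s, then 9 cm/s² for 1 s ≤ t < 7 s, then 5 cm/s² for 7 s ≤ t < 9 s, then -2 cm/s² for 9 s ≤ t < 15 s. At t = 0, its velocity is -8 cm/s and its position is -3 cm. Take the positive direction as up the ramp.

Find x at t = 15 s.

374.5 cm

On each constant-a segment, Δv = aΔt and Δx = v₀Δt + ½aΔt²; chain segment to segment.
0–1 s: v starts -8 cm/s; Δx = -8·1 + ½·-9·1² = -12.5 cm; v ends -17 cm/s.
1–7 s: v starts -17 cm/s; Δx = -17·6 + ½·9·6² = 60 cm; v ends 37 cm/s.
7–9 s: v starts 37 cm/s; Δx = 37·2 + ½·5·2² = 84 cm; v ends 47 cm/s.
9–15 s: v starts 47 cm/s; Δx = 47·6 + ½·-2·6² = 246 cm; v ends 35 cm/s.
x(15) = -3 + Σ Δx = 374.5 cm.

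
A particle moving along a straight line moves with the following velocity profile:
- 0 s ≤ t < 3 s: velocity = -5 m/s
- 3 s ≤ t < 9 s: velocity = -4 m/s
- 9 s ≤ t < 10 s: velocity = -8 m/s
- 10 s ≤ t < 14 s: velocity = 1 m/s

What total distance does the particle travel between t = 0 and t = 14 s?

Total distance travelled is ∫|v| dt — sum the magnitudes of each area piece.
0–3 s: |-5| × 3 = 15 m
3–9 s: |-4| × 6 = 24 m
9–10 s: |-8| × 1 = 8 m
10–14 s: |1| × 4 = 4 m
Total distance = 51 m

51 m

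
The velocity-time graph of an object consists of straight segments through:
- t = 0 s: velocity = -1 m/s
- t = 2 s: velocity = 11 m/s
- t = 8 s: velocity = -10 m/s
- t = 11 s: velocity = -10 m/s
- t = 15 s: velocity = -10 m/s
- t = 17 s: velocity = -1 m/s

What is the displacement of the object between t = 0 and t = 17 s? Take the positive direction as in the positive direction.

Net displacement equals the area under the velocity-time graph (areas below the axis count negative).
0–2 s: ½(-1 + 11)(2) = 10 m
2–8 s: ½(11 + -10)(6) = 3 m
8–11 s: -10 × 3 = -30 m
11–15 s: -10 × 4 = -40 m
15–17 s: ½(-10 + -1)(2) = -11 m
Net displacement = -68 m

-68 m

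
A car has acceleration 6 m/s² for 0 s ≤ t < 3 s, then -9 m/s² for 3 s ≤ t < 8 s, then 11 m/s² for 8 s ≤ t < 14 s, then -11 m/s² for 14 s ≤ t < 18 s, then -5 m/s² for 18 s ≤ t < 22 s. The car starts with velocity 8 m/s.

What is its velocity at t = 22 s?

Δv equals the area under the a-t graph; then v = v₀ + Δv.
0–3 s: 6 × 3 = 18 m/s
3–8 s: -9 × 5 = -45 m/s
8–14 s: 11 × 6 = 66 m/s
14–18 s: -11 × 4 = -44 m/s
18–22 s: -5 × 4 = -20 m/s
Δv = -25 m/s, so v(22) = 8 + (-25) = -17 m/s.

-17 m/s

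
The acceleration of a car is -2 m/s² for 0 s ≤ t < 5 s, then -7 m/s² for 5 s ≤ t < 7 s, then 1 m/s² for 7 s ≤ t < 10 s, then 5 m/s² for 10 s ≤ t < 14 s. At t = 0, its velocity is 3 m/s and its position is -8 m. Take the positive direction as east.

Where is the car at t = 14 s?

-136.5 m

On each constant-a segment, Δv = aΔt and Δx = v₀Δt + ½aΔt²; chain segment to segment.
0–5 s: v starts 3 m/s; Δx = 3·5 + ½·-2·5² = -10 m; v ends -7 m/s.
5–7 s: v starts -7 m/s; Δx = -7·2 + ½·-7·2² = -28 m; v ends -21 m/s.
7–10 s: v starts -21 m/s; Δx = -21·3 + ½·1·3² = -58.5 m; v ends -18 m/s.
10–14 s: v starts -18 m/s; Δx = -18·4 + ½·5·4² = -32 m; v ends 2 m/s.
x(14) = -8 + Σ Δx = -136.5 m.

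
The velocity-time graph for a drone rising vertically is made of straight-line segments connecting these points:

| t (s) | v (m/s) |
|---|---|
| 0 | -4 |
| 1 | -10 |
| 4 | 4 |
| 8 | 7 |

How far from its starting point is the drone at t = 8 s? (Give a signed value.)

Displacement is the signed area under the v-t curve.
0–1 s: ½(-4 + -10)(1) = -7 m
1–4 s: ½(-10 + 4)(3) = -9 m
4–8 s: ½(4 + 7)(4) = 22 m
Net displacement = 6 m

6 m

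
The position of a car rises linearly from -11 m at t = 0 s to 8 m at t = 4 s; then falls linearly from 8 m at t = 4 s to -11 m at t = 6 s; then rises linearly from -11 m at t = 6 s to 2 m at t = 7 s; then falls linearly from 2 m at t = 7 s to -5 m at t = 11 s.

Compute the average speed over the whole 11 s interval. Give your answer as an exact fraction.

Average speed = (total path length)/(elapsed time); on a piecewise-linear x-t graph the path length is Σ|Δx|.
0–4 s: |Δx| = |8 − -11| = 19 m
4–6 s: |Δx| = |-11 − 8| = 19 m
6–7 s: |Δx| = |2 − -11| = 13 m
7–11 s: |Δx| = |-5 − 2| = 7 m
Total path = 58 m; average speed = 58/11 = 58/11 m/s.

58/11 m/s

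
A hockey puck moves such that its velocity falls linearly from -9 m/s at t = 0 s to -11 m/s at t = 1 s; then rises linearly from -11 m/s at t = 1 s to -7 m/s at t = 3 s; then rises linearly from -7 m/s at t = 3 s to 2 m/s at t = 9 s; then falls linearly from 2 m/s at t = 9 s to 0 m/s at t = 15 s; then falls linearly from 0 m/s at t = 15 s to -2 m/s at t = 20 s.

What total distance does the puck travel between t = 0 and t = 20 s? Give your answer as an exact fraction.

170/3 m

Total distance travelled is ∫|v| dt — sum the magnitudes of each area piece.
0–1 s: |½(-9 + -11)(1)| = 10 m
1–3 s: |½(-11 + -7)(2)| = 18 m
3–9 s: v = 0 at t = 23/3 s; triangle areas 49/3 + 4/3 = 53/3 m
9–15 s: |½(2 + 0)(6)| = 6 m
15–20 s: |½(0 + -2)(5)| = 5 m
Total distance = 170/3 m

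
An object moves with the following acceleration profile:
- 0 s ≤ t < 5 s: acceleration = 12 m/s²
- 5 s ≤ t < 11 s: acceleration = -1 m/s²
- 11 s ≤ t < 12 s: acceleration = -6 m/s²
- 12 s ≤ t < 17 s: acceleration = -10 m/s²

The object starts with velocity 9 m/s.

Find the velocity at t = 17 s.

7 m/s

Δv equals the area under the a-t graph; then v = v₀ + Δv.
0–5 s: 12 × 5 = 60 m/s
5–11 s: -1 × 6 = -6 m/s
11–12 s: -6 × 1 = -6 m/s
12–17 s: -10 × 5 = -50 m/s
Δv = -2 m/s, so v(17) = 9 + (-2) = 7 m/s.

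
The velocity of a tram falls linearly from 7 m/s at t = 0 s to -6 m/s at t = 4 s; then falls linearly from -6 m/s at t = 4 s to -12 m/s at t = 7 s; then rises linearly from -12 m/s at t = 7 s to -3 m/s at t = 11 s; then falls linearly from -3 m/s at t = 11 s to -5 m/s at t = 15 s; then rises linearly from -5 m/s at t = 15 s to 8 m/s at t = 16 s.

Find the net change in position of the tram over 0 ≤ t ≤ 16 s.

Net displacement equals the area under the velocity-time graph (areas below the axis count negative).
0–4 s: ½(7 + -6)(4) = 2 m
4–7 s: ½(-6 + -12)(3) = -27 m
7–11 s: ½(-12 + -3)(4) = -30 m
11–15 s: ½(-3 + -5)(4) = -16 m
15–16 s: ½(-5 + 8)(1) = 1.5 m
Net displacement = -69.5 m

-69.5 m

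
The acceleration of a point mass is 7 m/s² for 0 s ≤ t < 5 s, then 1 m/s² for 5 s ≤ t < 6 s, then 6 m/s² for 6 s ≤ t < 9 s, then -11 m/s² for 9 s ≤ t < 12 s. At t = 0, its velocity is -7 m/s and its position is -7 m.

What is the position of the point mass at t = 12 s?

279.5 m

On each constant-a segment, Δv = aΔt and Δx = v₀Δt + ½aΔt²; chain segment to segment.
0–5 s: v starts -7 m/s; Δx = -7·5 + ½·7·5² = 52.5 m; v ends 28 m/s.
5–6 s: v starts 28 m/s; Δx = 28·1 + ½·1·1² = 28.5 m; v ends 29 m/s.
6–9 s: v starts 29 m/s; Δx = 29·3 + ½·6·3² = 114 m; v ends 47 m/s.
9–12 s: v starts 47 m/s; Δx = 47·3 + ½·-11·3² = 91.5 m; v ends 14 m/s.
x(12) = -7 + Σ Δx = 279.5 m.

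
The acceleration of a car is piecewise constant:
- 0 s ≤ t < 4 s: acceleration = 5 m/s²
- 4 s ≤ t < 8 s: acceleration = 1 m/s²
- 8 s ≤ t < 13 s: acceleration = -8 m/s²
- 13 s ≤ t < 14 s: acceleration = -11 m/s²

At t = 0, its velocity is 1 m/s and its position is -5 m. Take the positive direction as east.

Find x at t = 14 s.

On each constant-a segment, Δv = aΔt and Δx = v₀Δt + ½aΔt²; chain segment to segment.
0–4 s: v starts 1 m/s; Δx = 1·4 + ½·5·4² = 44 m; v ends 21 m/s.
4–8 s: v starts 21 m/s; Δx = 21·4 + ½·1·4² = 92 m; v ends 25 m/s.
8–13 s: v starts 25 m/s; Δx = 25·5 + ½·-8·5² = 25 m; v ends -15 m/s.
13–14 s: v starts -15 m/s; Δx = -15·1 + ½·-11·1² = -20.5 m; v ends -26 m/s.
x(14) = -5 + Σ Δx = 135.5 m.

135.5 m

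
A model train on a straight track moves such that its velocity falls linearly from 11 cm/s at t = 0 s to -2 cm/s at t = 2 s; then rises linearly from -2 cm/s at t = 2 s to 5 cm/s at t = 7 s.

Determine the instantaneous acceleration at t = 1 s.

Acceleration is the slope of the v-t graph on 0–2 s: (-2 − 11)/(2 − 0) = -6.5 cm/s².

-6.5 cm/s²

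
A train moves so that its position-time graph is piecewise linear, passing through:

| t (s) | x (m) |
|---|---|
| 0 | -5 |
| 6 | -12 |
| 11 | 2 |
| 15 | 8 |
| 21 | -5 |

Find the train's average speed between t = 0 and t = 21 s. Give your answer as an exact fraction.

40/21 m/s

Average speed = (total path length)/(elapsed time); on a piecewise-linear x-t graph the path length is Σ|Δx|.
0–6 s: |Δx| = |-12 − -5| = 7 m
6–11 s: |Δx| = |2 − -12| = 14 m
11–15 s: |Δx| = |8 − 2| = 6 m
15–21 s: |Δx| = |-5 − 8| = 13 m
Total path = 40 m; average speed = 40/21 = 40/21 m/s.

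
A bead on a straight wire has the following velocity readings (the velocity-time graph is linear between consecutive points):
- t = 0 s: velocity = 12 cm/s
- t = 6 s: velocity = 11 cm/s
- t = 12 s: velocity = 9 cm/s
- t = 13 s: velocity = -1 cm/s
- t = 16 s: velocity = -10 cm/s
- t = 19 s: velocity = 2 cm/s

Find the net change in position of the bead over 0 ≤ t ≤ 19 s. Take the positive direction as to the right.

Displacement is the signed area under the v-t curve.
0–6 s: ½(12 + 11)(6) = 69 cm
6–12 s: ½(11 + 9)(6) = 60 cm
12–13 s: ½(9 + -1)(1) = 4 cm
13–16 s: ½(-1 + -10)(3) = -16.5 cm
16–19 s: ½(-10 + 2)(3) = -12 cm
Net displacement = 104.5 cm

104.5 cm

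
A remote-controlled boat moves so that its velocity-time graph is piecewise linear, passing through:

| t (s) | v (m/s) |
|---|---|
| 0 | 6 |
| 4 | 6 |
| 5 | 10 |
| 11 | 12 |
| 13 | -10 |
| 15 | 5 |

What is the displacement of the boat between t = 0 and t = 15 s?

Net displacement equals the area under the velocity-time graph (areas below the axis count negative).
0–4 s: 6 × 4 = 24 m
4–5 s: ½(6 + 10)(1) = 8 m
5–11 s: ½(10 + 12)(6) = 66 m
11–13 s: ½(12 + -10)(2) = 2 m
13–15 s: ½(-10 + 5)(2) = -5 m
Net displacement = 95 m

95 m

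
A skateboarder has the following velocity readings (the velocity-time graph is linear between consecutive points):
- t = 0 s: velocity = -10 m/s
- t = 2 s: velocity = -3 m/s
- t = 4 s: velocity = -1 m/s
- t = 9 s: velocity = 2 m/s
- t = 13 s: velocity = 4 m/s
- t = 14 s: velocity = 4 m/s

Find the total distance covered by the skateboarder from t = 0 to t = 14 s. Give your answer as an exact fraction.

223/6 m

Distance (not displacement) is the total path length: add the absolute areas under v-t.
0–2 s: |½(-10 + -3)(2)| = 13 m
2–4 s: |½(-3 + -1)(2)| = 4 m
4–9 s: v = 0 at t = 17/3 s; triangle areas 5/6 + 10/3 = 25/6 m
9–13 s: |½(2 + 4)(4)| = 12 m
13–14 s: |4| × 1 = 4 m
Total distance = 223/6 m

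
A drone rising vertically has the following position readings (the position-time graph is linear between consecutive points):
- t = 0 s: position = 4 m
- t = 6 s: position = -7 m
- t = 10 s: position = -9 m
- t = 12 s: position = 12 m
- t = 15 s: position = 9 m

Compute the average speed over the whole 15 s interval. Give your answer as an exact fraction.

37/15 m/s

Average speed = (total path length)/(elapsed time); on a piecewise-linear x-t graph the path length is Σ|Δx|.
0–6 s: |Δx| = |-7 − 4| = 11 m
6–10 s: |Δx| = |-9 − -7| = 2 m
10–12 s: |Δx| = |12 − -9| = 21 m
12–15 s: |Δx| = |9 − 12| = 3 m
Total path = 37 m; average speed = 37/15 = 37/15 m/s.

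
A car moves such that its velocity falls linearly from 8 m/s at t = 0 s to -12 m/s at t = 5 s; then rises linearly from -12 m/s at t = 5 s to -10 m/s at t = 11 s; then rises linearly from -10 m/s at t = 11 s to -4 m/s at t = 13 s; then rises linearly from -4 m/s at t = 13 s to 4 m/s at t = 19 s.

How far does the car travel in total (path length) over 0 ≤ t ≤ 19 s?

118 m

Distance (not displacement) is the total path length: add the absolute areas under v-t.
0–5 s: v = 0 at t = 2 s; triangle areas 8 + 18 = 26 m
5–11 s: |½(-12 + -10)(6)| = 66 m
11–13 s: |½(-10 + -4)(2)| = 14 m
13–19 s: v = 0 at t = 16 s; triangle areas 6 + 6 = 12 m
Total distance = 118 m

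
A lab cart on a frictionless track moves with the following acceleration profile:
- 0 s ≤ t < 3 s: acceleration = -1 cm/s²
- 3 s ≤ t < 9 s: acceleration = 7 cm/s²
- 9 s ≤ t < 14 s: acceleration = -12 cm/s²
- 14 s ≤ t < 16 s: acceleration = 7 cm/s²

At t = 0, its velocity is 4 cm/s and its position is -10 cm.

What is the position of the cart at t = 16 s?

On each constant-a segment, Δv = aΔt and Δx = v₀Δt + ½aΔt²; chain segment to segment.
0–3 s: v starts 4 cm/s; Δx = 4·3 + ½·-1·3² = 7.5 cm; v ends 1 cm/s.
3–9 s: v starts 1 cm/s; Δx = 1·6 + ½·7·6² = 132 cm; v ends 43 cm/s.
9–14 s: v starts 43 cm/s; Δx = 43·5 + ½·-12·5² = 65 cm; v ends -17 cm/s.
14–16 s: v starts -17 cm/s; Δx = -17·2 + ½·7·2² = -20 cm; v ends -3 cm/s.
x(16) = -10 + Σ Δx = 174.5 cm.

174.5 cm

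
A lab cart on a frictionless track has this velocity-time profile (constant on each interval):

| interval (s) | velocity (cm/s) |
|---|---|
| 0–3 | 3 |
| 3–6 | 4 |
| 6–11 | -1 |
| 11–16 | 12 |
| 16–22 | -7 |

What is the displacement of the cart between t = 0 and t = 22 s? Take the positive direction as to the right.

Displacement is the signed area under the v-t curve.
0–3 s: 3 × 3 = 9 cm
3–6 s: 4 × 3 = 12 cm
6–11 s: -1 × 5 = -5 cm
11–16 s: 12 × 5 = 60 cm
16–22 s: -7 × 6 = -42 cm
Net displacement = 34 cm

34 cm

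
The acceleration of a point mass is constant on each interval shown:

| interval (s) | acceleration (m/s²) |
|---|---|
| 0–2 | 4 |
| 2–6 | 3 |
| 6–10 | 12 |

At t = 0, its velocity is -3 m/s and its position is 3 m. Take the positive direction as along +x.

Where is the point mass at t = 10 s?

213 m

On each constant-a segment, Δv = aΔt and Δx = v₀Δt + ½aΔt²; chain segment to segment.
0–2 s: v starts -3 m/s; Δx = -3·2 + ½·4·2² = 2 m; v ends 5 m/s.
2–6 s: v starts 5 m/s; Δx = 5·4 + ½·3·4² = 44 m; v ends 17 m/s.
6–10 s: v starts 17 m/s; Δx = 17·4 + ½·12·4² = 164 m; v ends 65 m/s.
x(10) = 3 + Σ Δx = 213 m.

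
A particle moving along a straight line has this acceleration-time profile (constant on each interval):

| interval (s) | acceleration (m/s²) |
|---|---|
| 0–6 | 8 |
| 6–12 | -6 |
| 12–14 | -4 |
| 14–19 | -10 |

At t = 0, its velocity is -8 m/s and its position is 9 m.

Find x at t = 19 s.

On each constant-a segment, Δv = aΔt and Δx = v₀Δt + ½aΔt²; chain segment to segment.
0–6 s: v starts -8 m/s; Δx = -8·6 + ½·8·6² = 96 m; v ends 40 m/s.
6–12 s: v starts 40 m/s; Δx = 40·6 + ½·-6·6² = 132 m; v ends 4 m/s.
12–14 s: v starts 4 m/s; Δx = 4·2 + ½·-4·2² = 0 m; v ends -4 m/s.
14–19 s: v starts -4 m/s; Δx = -4·5 + ½·-10·5² = -145 m; v ends -54 m/s.
x(19) = 9 + Σ Δx = 92 m.

92 m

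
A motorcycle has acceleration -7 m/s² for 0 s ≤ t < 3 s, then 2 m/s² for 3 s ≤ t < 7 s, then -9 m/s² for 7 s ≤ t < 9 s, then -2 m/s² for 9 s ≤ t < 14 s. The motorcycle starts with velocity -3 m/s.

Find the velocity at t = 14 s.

-44 m/s

Δv equals the area under the a-t graph; then v = v₀ + Δv.
0–3 s: -7 × 3 = -21 m/s
3–7 s: 2 × 4 = 8 m/s
7–9 s: -9 × 2 = -18 m/s
9–14 s: -2 × 5 = -10 m/s
Δv = -41 m/s, so v(14) = -3 + (-41) = -44 m/s.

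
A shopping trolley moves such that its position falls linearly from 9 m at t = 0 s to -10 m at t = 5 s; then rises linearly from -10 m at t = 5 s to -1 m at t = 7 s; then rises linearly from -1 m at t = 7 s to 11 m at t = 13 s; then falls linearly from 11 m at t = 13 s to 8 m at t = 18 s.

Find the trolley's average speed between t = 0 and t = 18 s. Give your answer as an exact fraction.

Average speed = (total path length)/(elapsed time); on a piecewise-linear x-t graph the path length is Σ|Δx|.
0–5 s: |Δx| = |-10 − 9| = 19 m
5–7 s: |Δx| = |-1 − -10| = 9 m
7–13 s: |Δx| = |11 − -1| = 12 m
13–18 s: |Δx| = |8 − 11| = 3 m
Total path = 43 m; average speed = 43/18 = 43/18 m/s.

43/18 m/s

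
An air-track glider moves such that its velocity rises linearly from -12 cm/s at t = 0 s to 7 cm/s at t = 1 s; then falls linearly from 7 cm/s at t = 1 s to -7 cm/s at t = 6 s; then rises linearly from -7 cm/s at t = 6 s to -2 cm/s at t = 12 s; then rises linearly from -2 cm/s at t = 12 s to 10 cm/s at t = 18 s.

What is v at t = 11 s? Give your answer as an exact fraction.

On 6–12 s the graph is linear from -7 to -2 cm/s: v(11) = -7 + (-2 − -7)·(11 − 6)/(12 − 6) = -17/6 cm/s.

-17/6 cm/s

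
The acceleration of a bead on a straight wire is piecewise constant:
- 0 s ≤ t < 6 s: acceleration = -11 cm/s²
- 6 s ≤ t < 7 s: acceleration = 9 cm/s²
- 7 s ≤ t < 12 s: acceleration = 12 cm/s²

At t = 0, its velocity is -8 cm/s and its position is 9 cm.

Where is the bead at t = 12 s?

On each constant-a segment, Δv = aΔt and Δx = v₀Δt + ½aΔt²; chain segment to segment.
0–6 s: v starts -8 cm/s; Δx = -8·6 + ½·-11·6² = -246 cm; v ends -74 cm/s.
6–7 s: v starts -74 cm/s; Δx = -74·1 + ½·9·1² = -69.5 cm; v ends -65 cm/s.
7–12 s: v starts -65 cm/s; Δx = -65·5 + ½·12·5² = -175 cm; v ends -5 cm/s.
x(12) = 9 + Σ Δx = -481.5 cm.

-481.5 cm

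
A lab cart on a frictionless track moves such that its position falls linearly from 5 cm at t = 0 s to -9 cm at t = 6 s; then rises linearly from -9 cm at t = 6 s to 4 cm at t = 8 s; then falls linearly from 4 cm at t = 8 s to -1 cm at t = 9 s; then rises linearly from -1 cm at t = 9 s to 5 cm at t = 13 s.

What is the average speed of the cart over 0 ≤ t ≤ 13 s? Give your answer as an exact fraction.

38/13 cm/s

Average speed = (total path length)/(elapsed time); on a piecewise-linear x-t graph the path length is Σ|Δx|.
0–6 s: |Δx| = |-9 − 5| = 14 cm
6–8 s: |Δx| = |4 − -9| = 13 cm
8–9 s: |Δx| = |-1 − 4| = 5 cm
9–13 s: |Δx| = |5 − -1| = 6 cm
Total path = 38 cm; average speed = 38/13 = 38/13 cm/s.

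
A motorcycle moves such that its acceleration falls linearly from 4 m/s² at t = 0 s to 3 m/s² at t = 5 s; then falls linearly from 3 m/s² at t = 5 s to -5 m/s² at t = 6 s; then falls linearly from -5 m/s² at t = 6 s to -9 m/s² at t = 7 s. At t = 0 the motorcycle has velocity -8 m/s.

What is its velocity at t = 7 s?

1.5 m/s

Δv equals the area under the a-t graph; then v = v₀ + Δv.
0–5 s: ½(4 + 3)(5) = 17.5 m/s
5–6 s: ½(3 + -5)(1) = -1 m/s
6–7 s: ½(-5 + -9)(1) = -7 m/s
Δv = 9.5 m/s, so v(7) = -8 + (9.5) = 1.5 m/s.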